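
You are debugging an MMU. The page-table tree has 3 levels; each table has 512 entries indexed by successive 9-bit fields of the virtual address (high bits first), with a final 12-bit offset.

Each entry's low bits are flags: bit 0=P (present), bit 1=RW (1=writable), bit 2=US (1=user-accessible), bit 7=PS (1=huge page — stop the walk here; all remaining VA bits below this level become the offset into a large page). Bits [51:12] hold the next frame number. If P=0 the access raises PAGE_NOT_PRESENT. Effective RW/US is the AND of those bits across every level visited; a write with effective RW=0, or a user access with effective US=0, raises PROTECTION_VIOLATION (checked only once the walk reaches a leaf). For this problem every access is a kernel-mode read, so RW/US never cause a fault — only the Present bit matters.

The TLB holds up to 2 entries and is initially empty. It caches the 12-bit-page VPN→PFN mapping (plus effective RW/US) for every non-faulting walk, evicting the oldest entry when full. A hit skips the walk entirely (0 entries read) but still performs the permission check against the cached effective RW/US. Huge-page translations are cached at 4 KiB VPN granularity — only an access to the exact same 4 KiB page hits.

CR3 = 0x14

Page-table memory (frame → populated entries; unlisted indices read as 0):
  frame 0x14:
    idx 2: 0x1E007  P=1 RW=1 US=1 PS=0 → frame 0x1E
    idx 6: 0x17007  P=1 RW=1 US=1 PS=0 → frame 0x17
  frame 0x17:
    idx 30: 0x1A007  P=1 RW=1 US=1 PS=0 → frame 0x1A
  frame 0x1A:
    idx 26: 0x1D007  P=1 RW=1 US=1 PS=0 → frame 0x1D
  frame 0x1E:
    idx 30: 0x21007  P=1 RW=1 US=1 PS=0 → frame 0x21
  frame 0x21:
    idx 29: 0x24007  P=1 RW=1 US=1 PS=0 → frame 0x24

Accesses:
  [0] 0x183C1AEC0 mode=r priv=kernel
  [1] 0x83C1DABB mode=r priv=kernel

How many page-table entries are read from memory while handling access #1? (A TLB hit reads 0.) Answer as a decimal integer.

Per-access translation:
#0 VA=0x183C1AEC0 (r,kernel):
  L0: frame=0x14 idx=6 entry=0x17007 [P=1 RW=1 US=1 PS=0]
  L1: frame=0x17 idx=30 entry=0x1A007 [P=1 RW=1 US=1 PS=0]
  L2: frame=0x1A idx=26 entry=0x1D007 [P=1 RW=1 US=1 PS=0]
  → PA=0x1DEC0  (3 entries read)
#1 VA=0x83C1DABB (r,kernel):
  L0: frame=0x14 idx=2 entry=0x1E007 [P=1 RW=1 US=1 PS=0]
  L1: frame=0x1E idx=30 entry=0x21007 [P=1 RW=1 US=1 PS=0]
  L2: frame=0x21 idx=29 entry=0x24007 [P=1 RW=1 US=1 PS=0]
  → PA=0x24ABB  (3 entries read)

Entries read for #1: 3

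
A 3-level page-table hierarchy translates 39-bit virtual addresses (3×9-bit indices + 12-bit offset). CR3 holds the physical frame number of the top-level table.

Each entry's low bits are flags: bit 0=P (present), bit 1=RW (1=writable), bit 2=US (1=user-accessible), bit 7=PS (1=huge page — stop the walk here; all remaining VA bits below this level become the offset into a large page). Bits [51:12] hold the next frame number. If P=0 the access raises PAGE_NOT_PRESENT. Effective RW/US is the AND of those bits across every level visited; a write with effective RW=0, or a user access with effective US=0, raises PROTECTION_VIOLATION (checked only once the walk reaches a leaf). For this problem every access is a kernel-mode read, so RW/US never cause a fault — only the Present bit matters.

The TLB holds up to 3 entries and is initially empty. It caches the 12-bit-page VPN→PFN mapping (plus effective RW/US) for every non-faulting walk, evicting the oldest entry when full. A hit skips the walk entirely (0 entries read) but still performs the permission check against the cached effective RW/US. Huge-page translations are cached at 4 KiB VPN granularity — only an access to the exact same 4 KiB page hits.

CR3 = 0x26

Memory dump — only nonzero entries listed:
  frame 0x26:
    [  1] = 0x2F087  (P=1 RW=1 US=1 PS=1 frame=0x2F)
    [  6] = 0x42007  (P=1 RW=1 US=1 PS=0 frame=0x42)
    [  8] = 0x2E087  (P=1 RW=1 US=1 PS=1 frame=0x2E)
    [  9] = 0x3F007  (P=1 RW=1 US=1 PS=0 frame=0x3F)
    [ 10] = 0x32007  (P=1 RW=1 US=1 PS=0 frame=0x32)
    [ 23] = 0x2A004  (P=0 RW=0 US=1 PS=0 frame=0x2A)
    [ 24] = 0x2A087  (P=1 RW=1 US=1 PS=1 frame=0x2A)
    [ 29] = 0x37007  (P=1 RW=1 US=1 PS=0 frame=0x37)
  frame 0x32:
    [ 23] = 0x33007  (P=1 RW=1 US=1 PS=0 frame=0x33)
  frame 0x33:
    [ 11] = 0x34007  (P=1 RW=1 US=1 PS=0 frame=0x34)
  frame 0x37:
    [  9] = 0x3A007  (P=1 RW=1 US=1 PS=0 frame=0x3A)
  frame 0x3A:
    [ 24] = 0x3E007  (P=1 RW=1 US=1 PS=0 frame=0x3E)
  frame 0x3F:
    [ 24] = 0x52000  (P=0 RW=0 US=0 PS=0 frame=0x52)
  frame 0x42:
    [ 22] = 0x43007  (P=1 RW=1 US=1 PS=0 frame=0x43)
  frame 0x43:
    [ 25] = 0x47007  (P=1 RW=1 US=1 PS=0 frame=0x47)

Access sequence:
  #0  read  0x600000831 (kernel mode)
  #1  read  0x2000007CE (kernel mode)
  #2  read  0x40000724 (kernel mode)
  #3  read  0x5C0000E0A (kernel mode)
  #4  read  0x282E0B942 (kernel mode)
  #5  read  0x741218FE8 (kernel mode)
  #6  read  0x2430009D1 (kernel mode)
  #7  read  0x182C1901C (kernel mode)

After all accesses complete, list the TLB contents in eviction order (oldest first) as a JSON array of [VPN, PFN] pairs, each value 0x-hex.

Walk each access:
#0 VA=0x600000831 (r,kernel):
  [0] read 0x26 idx=24: raw=0x2A087 flags P=1 W=1 U=1 S=1
  → PA=0x2A831 (huge @L0)  (1 entries read)
#1 VA=0x2000007CE (r,kernel):
  [0] read 0x26 idx=8: raw=0x2E087 flags P=1 W=1 U=1 S=1
  → PA=0x2E7CE (huge @L0)  (1 entries read)
#2 VA=0x40000724 (r,kernel):
  [0] read 0x26 idx=1: raw=0x2F087 flags P=1 W=1 U=1 S=1
  → PA=0x2F724 (huge @L0)  (1 entries read)
#3 VA=0x5C0000E0A (r,kernel):
  [0] read 0x26 idx=23: raw=0x2A004 flags P=0 W=0 U=1 S=0
  → PAGE_NOT_PRESENT  (1 entries read)
#4 VA=0x282E0B942 (r,kernel):
  [0] read 0x26 idx=10: raw=0x32007 flags P=1 W=1 U=1 S=0
  [1] read 0x32 idx=23: raw=0x33007 flags P=1 W=1 U=1 S=0
  [2] read 0x33 idx=11: raw=0x34007 flags P=1 W=1 U=1 S=0
  → PA=0x34942  (3 entries read)
#5 VA=0x741218FE8 (r,kernel):
  [0] read 0x26 idx=29: raw=0x37007 flags P=1 W=1 U=1 S=0
  [1] read 0x37 idx=9: raw=0x3A007 flags P=1 W=1 U=1 S=0
  [2] read 0x3A idx=24: raw=0x3E007 flags P=1 W=1 U=1 S=0
  → PA=0x3EFE8  (3 entries read)
#6 VA=0x2430009D1 (r,kernel):
  [0] read 0x26 idx=9: raw=0x3F007 flags P=1 W=1 U=1 S=0
  [1] read 0x3F idx=24: raw=0x52000 flags P=0 W=0 U=0 S=0
  → PAGE_NOT_PRESENT  (2 entries read)
#7 VA=0x182C1901C (r,kernel):
  [0] read 0x26 idx=6: raw=0x42007 flags P=1 W=1 U=1 S=0
  [1] read 0x42 idx=22: raw=0x43007 flags P=1 W=1 U=1 S=0
  [2] read 0x43 idx=25: raw=0x47007 flags P=1 W=1 U=1 S=0
  → PA=0x4701C  (3 entries read)

TLB: [["0x282E0B", "0x34"], ["0x741218", "0x3E"], ["0x182C19", "0x47"]]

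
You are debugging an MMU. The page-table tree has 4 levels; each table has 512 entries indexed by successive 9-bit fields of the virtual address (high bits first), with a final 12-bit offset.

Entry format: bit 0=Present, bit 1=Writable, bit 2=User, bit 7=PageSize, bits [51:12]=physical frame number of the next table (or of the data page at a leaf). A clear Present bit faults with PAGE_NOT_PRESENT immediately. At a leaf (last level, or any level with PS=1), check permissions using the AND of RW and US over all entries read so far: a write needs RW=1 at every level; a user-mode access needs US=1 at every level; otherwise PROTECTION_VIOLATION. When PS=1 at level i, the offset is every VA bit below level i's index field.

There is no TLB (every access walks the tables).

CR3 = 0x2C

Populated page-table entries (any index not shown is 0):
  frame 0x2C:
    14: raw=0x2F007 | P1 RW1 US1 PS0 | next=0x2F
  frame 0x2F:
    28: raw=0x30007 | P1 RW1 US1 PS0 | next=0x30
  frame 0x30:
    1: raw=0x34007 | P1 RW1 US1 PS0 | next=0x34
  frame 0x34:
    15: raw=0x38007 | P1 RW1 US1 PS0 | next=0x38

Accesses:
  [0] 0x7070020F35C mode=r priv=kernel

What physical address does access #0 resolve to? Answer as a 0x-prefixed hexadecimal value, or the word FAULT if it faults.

Walk each access:
#0 VA=0x7070020F35C (r,kernel):
  L0 @0x2C[14] → 0x2F007  P=1,RW=1,US=1,PS=0
  L1 @0x2F[28] → 0x30007  P=1,RW=1,US=1,PS=0
  L2 @0x30[1] → 0x34007  P=1,RW=1,US=1,PS=0
  L3 @0x34[15] → 0x38007  P=1,RW=1,US=1,PS=0
  ⇒ phys 0x3835C  [4 reads]

Access #0 PA: 0x3835C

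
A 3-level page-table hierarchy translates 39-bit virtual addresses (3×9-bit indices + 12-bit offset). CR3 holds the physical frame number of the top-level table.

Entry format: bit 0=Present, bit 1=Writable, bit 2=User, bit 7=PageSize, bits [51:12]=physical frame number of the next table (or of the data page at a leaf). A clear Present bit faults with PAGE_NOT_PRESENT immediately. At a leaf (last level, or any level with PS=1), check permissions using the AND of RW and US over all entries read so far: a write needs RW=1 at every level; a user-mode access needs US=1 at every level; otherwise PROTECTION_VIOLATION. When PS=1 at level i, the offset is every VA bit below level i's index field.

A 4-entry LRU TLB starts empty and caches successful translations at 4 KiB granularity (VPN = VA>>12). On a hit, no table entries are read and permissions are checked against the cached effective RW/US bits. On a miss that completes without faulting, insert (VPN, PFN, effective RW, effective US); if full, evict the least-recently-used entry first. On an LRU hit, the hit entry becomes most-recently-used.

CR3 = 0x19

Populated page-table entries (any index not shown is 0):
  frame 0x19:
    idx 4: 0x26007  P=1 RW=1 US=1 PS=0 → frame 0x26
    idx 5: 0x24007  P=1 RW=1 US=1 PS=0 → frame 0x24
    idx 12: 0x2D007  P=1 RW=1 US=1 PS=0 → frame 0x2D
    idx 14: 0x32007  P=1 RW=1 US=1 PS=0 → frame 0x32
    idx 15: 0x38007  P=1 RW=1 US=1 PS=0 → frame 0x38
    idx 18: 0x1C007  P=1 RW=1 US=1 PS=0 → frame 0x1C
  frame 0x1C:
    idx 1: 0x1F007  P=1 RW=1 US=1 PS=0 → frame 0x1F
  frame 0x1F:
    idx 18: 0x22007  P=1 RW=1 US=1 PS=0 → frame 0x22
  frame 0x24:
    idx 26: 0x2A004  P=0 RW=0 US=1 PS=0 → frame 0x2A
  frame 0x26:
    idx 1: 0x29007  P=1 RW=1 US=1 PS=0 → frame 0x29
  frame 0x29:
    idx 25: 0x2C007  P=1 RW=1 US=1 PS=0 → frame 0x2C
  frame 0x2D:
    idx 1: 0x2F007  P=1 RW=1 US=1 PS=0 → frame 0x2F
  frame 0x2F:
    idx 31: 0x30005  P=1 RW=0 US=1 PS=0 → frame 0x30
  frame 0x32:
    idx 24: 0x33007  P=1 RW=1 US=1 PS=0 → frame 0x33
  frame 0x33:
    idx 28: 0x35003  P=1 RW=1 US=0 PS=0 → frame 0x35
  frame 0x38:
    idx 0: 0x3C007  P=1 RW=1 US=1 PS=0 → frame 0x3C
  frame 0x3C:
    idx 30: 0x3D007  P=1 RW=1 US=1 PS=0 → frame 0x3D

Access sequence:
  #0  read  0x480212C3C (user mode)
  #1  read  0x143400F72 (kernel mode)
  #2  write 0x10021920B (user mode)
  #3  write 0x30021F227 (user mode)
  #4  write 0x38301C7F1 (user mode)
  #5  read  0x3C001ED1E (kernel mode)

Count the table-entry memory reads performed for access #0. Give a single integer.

Walk each access:
#0 VA=0x480212C3C (r,user):
  [0] read 0x19 idx=18: raw=0x1C007 flags P=1 W=1 U=1 S=0
  [1] read 0x1C idx=1: raw=0x1F007 flags P=1 W=1 U=1 S=0
  [2] read 0x1F idx=18: raw=0x22007 flags P=1 W=1 U=1 S=0
  → PA=0x22C3C  (3 entries read)
#1 VA=0x143400F72 (r,kernel):
  [0] read 0x19 idx=5: raw=0x24007 flags P=1 W=1 U=1 S=0
  [1] read 0x24 idx=26: raw=0x2A004 flags P=0 W=0 U=1 S=0
  → PAGE_NOT_PRESENT  (2 entries read)
#2 VA=0x10021920B (w,user):
  [0] read 0x19 idx=4: raw=0x26007 flags P=1 W=1 U=1 S=0
  [1] read 0x26 idx=1: raw=0x29007 flags P=1 W=1 U=1 S=0
  [2] read 0x29 idx=25: raw=0x2C007 flags P=1 W=1 U=1 S=0
  → PA=0x2C20B  (3 entries read)
#3 VA=0x30021F227 (w,user):
  [0] read 0x19 idx=12: raw=0x2D007 flags P=1 W=1 U=1 S=0
  [1] read 0x2D idx=1: raw=0x2F007 flags P=1 W=1 U=1 S=0
  [2] read 0x2F idx=31: raw=0x30005 flags P=1 W=0 U=1 S=0
  → PROTECTION_VIOLATION  (3 entries read)
#4 VA=0x38301C7F1 (w,user):
  [0] read 0x19 idx=14: raw=0x32007 flags P=1 W=1 U=1 S=0
  [1] read 0x32 idx=24: raw=0x33007 flags P=1 W=1 U=1 S=0
  [2] read 0x33 idx=28: raw=0x35003 flags P=1 W=1 U=0 S=0
  → PROTECTION_VIOLATION  (3 entries read)
#5 VA=0x3C001ED1E (r,kernel):
  [0] read 0x19 idx=15: raw=0x38007 flags P=1 W=1 U=1 S=0
  [1] read 0x38 idx=0: raw=0x3C007 flags P=1 W=1 U=1 S=0
  [2] read 0x3C idx=30: raw=0x3D007 flags P=1 W=1 U=1 S=0
  → PA=0x3DD1E  (3 entries read)

Entries read for #0: 3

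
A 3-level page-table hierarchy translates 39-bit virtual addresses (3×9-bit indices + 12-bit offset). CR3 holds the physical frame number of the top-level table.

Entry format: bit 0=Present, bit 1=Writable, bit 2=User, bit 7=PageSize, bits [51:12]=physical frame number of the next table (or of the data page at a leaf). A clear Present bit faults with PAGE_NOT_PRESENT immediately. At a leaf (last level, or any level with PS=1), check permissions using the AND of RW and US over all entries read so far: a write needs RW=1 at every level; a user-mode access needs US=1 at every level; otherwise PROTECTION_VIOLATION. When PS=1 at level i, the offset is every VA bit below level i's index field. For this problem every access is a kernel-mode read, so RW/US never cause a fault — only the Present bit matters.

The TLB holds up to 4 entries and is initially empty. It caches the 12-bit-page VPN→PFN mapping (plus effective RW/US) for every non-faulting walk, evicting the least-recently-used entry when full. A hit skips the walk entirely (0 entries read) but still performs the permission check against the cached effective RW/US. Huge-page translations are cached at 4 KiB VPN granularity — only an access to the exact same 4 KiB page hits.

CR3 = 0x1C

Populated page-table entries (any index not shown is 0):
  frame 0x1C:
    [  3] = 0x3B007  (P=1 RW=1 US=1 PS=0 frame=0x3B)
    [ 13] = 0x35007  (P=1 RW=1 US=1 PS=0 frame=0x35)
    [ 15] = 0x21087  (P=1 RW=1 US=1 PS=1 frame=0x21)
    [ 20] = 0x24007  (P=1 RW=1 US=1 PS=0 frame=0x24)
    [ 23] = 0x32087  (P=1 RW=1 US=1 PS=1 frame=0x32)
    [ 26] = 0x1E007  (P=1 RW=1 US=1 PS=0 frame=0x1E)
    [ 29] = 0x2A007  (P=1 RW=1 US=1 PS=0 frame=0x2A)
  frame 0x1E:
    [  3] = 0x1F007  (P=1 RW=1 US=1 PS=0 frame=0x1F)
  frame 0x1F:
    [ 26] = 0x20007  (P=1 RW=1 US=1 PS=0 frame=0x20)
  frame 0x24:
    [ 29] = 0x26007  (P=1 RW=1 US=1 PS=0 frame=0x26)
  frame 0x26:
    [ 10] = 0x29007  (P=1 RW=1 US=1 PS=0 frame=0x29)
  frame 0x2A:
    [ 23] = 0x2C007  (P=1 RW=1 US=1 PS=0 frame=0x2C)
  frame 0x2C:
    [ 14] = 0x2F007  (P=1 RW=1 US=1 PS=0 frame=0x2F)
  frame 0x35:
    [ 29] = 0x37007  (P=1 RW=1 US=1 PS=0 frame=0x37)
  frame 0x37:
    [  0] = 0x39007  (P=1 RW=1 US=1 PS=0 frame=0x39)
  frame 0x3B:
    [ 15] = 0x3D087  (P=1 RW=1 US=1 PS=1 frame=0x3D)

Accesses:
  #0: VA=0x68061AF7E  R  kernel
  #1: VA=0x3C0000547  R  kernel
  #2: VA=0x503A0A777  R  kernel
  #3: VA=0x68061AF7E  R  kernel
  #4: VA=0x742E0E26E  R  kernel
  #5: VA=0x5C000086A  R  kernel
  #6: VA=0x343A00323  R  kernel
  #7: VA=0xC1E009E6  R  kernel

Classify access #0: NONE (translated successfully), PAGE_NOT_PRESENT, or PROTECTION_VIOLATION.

Trace:
#0 VA=0x68061AF7E (r,kernel):
  [0] read 0x1C idx=26: raw=0x1E007 flags P=1 W=1 U=1 S=0
  [1] read 0x1E idx=3: raw=0x1F007 flags P=1 W=1 U=1 S=0
  [2] read 0x1F idx=26: raw=0x20007 flags P=1 W=1 U=1 S=0
  ⇒ phys 0x20F7E  [3 reads]
#1 VA=0x3C0000547 (r,kernel):
  [0] read 0x1C idx=15: raw=0x21087 flags P=1 W=1 U=1 S=1
  ⇒ phys 0x21547 (huge @L0)  [1 reads]
#2 VA=0x503A0A777 (r,kernel):
  [0] read 0x1C idx=20: raw=0x24007 flags P=1 W=1 U=1 S=0
  [1] read 0x24 idx=29: raw=0x26007 flags P=1 W=1 U=1 S=0
  [2] read 0x26 idx=10: raw=0x29007 flags P=1 W=1 U=1 S=0
  ⇒ phys 0x29777  [3 reads]
#3 VA=0x68061AF7E (r,kernel):
  TLB hit vpn=0x68061A → PA=0x20F7E
#4 VA=0x742E0E26E (r,kernel):
  [0] read 0x1C idx=29: raw=0x2A007 flags P=1 W=1 U=1 S=0
  [1] read 0x2A idx=23: raw=0x2C007 flags P=1 W=1 U=1 S=0
  [2] read 0x2C idx=14: raw=0x2F007 flags P=1 W=1 U=1 S=0
  ⇒ phys 0x2F26E  [3 reads]
#5 VA=0x5C000086A (r,kernel):
  [0] read 0x1C idx=23: raw=0x32087 flags P=1 W=1 U=1 S=1
  ⇒ phys 0x3286A (huge @L0)  [1 reads]
#6 VA=0x343A00323 (r,kernel):
  [0] read 0x1C idx=13: raw=0x35007 flags P=1 W=1 U=1 S=0
  [1] read 0x35 idx=29: raw=0x37007 flags P=1 W=1 U=1 S=0
  [2] read 0x37 idx=0: raw=0x39007 flags P=1 W=1 U=1 S=0
  ⇒ phys 0x39323  [3 reads]
#7 VA=0xC1E009E6 (r,kernel):
  [0] read 0x1C idx=3: raw=0x3B007 flags P=1 W=1 U=1 S=0
  [1] read 0x3B idx=15: raw=0x3D087 flags P=1 W=1 U=1 S=1
  ⇒ phys 0x3D9E6 (huge @L1)  [2 reads]

Access #0 fault: NONE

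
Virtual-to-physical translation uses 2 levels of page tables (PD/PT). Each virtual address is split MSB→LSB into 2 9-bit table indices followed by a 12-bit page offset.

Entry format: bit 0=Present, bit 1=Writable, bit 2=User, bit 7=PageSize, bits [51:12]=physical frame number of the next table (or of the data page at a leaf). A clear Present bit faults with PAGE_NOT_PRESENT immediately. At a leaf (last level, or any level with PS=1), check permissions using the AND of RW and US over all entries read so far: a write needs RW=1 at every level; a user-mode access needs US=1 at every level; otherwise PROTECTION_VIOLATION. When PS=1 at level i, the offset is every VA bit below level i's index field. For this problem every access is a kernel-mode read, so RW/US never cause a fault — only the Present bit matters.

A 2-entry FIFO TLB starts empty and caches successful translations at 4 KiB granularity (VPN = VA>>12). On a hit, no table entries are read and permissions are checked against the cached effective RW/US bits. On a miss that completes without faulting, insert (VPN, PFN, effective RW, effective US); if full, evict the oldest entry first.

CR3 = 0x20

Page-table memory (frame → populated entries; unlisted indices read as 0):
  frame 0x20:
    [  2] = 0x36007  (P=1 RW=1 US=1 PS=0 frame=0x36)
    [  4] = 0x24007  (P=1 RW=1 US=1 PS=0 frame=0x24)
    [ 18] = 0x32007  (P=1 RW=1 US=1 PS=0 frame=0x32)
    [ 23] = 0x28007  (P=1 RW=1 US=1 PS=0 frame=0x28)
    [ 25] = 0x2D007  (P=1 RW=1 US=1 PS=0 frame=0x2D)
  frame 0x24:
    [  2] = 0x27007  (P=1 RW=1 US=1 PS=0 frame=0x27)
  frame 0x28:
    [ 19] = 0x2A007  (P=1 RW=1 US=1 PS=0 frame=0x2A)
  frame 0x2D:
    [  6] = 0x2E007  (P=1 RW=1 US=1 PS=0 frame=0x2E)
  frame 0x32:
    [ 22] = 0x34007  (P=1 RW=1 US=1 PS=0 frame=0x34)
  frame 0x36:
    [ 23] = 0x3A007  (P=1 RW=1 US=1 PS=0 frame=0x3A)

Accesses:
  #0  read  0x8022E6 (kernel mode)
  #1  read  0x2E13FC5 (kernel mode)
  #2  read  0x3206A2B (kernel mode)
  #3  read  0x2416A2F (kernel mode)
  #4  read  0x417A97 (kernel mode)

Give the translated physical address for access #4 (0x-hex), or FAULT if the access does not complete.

Walk each access:
#0 VA=0x8022E6 (r,kernel):
  lvl0: tbl 0x20, slot 4 ⇒ 0x24007 (P1/RW1/US1/PS0)
  lvl1: tbl 0x24, slot 2 ⇒ 0x27007 (P1/RW1/US1/PS0)
  ✓ 0x272E6  — 2 lookups
#1 VA=0x2E13FC5 (r,kernel):
  lvl0: tbl 0x20, slot 23 ⇒ 0x28007 (P1/RW1/US1/PS0)
  lvl1: tbl 0x28, slot 19 ⇒ 0x2A007 (P1/RW1/US1/PS0)
  ✓ 0x2AFC5  — 2 lookups
#2 VA=0x3206A2B (r,kernel):
  lvl0: tbl 0x20, slot 25 ⇒ 0x2D007 (P1/RW1/US1/PS0)
  lvl1: tbl 0x2D, slot 6 ⇒ 0x2E007 (P1/RW1/US1/PS0)
  ✓ 0x2EA2B  — 2 lookups
#3 VA=0x2416A2F (r,kernel):
  lvl0: tbl 0x20, slot 18 ⇒ 0x32007 (P1/RW1/US1/PS0)
  lvl1: tbl 0x32, slot 22 ⇒ 0x34007 (P1/RW1/US1/PS0)
  ✓ 0x34A2F  — 2 lookups
#4 VA=0x417A97 (r,kernel):
  lvl0: tbl 0x20, slot 2 ⇒ 0x36007 (P1/RW1/US1/PS0)
  lvl1: tbl 0x36, slot 23 ⇒ 0x3A007 (P1/RW1/US1/PS0)
  ✓ 0x3AA97  — 2 lookups

Access #4 PA: 0x3AA97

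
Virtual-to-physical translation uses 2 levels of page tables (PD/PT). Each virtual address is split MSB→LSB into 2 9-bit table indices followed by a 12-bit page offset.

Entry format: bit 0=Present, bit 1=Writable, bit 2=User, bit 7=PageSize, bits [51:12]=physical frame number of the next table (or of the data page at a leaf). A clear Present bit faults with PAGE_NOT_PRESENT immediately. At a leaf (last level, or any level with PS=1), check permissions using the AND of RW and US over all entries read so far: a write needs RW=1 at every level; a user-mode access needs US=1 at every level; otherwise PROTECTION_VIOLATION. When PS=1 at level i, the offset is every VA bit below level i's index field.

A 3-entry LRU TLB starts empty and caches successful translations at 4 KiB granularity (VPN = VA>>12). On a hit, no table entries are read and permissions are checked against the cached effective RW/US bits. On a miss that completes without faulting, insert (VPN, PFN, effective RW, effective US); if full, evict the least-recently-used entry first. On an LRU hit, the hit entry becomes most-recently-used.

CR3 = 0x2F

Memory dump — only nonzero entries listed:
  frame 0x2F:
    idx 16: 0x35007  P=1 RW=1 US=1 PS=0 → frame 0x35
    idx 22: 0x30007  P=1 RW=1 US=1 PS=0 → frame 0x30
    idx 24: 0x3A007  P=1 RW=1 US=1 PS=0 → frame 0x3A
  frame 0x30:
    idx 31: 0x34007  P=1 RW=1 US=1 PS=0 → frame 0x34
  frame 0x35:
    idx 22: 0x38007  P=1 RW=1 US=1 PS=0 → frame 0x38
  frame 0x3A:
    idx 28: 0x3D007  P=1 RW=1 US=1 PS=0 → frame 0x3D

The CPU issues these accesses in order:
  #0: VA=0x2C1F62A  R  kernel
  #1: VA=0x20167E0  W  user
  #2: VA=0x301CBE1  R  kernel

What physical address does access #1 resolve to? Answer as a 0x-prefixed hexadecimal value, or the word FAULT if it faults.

Per-access translation:
#0 VA=0x2C1F62A (r,kernel):
  L0: frame=0x2F idx=22 entry=0x30007 [P=1 RW=1 US=1 PS=0]
  L1: frame=0x30 idx=31 entry=0x34007 [P=1 RW=1 US=1 PS=0]
  ⇒ phys 0x3462A  [2 reads]
#1 VA=0x20167E0 (w,user):
  L0: frame=0x2F idx=16 entry=0x35007 [P=1 RW=1 US=1 PS=0]
  L1: frame=0x35 idx=22 entry=0x38007 [P=1 RW=1 US=1 PS=0]
  ⇒ phys 0x387E0  [2 reads]
#2 VA=0x301CBE1 (r,kernel):
  L0: frame=0x2F idx=24 entry=0x3A007 [P=1 RW=1 US=1 PS=0]
  L1: frame=0x3A idx=28 entry=0x3D007 [P=1 RW=1 US=1 PS=0]
  ⇒ phys 0x3DBE1  [2 reads]

Access #1 PA: 0x387E0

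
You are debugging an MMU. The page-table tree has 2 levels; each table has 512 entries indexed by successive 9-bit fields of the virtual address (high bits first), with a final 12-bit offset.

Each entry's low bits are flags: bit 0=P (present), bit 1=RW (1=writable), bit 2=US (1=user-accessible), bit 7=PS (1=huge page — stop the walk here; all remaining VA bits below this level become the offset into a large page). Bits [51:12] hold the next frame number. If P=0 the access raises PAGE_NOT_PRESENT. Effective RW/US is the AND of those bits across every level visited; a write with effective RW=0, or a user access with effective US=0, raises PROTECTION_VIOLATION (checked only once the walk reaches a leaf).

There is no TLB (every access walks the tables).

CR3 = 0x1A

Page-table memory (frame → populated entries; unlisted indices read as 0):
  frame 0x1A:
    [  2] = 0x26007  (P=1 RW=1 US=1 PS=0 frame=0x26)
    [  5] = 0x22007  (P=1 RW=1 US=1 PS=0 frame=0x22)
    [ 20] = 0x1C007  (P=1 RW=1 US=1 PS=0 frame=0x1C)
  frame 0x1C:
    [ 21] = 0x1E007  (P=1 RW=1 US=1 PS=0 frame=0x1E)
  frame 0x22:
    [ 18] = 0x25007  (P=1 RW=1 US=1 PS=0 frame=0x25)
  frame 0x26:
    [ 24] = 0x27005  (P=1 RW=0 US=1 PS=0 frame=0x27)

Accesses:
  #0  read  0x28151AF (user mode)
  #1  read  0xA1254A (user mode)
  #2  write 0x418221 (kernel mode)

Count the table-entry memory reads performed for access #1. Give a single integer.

Per-access translation:
#0 VA=0x28151AF (r,user):
  [0] read 0x1A idx=20: raw=0x1C007 flags P=1 W=1 U=1 S=0
  [1] read 0x1C idx=21: raw=0x1E007 flags P=1 W=1 U=1 S=0
  → PA=0x1E1AF  (2 entries read)
#1 VA=0xA1254A (r,user):
  [0] read 0x1A idx=5: raw=0x22007 flags P=1 W=1 U=1 S=0
  [1] read 0x22 idx=18: raw=0x25007 flags P=1 W=1 U=1 S=0
  → PA=0x2554A  (2 entries read)
#2 VA=0x418221 (w,kernel):
  [0] read 0x1A idx=2: raw=0x26007 flags P=1 W=1 U=1 S=0
  [1] read 0x26 idx=24: raw=0x27005 flags P=1 W=0 U=1 S=0
  → PROTECTION_VIOLATION  (2 entries read)

Entries read for #1: 2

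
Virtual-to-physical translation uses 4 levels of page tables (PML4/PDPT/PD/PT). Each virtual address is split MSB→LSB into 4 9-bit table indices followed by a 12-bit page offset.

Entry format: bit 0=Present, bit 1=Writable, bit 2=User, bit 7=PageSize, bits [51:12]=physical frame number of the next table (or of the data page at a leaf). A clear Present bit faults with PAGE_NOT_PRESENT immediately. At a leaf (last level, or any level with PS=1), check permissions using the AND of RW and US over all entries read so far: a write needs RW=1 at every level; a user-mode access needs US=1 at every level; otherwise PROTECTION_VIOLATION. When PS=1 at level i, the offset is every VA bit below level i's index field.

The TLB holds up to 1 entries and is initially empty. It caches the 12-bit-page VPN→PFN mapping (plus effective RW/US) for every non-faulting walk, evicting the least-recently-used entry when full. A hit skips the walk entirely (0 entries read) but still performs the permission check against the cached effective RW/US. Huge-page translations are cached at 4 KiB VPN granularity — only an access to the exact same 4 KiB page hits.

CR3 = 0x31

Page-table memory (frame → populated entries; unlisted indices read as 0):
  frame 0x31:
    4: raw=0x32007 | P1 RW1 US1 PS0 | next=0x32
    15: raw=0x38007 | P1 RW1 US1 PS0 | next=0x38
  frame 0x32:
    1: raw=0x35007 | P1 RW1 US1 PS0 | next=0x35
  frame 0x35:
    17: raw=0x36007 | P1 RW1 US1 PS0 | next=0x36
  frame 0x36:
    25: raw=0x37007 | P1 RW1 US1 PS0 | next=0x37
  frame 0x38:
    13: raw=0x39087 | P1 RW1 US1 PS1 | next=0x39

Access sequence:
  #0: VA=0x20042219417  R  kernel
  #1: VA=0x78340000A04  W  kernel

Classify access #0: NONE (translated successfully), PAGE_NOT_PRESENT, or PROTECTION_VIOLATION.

Trace:
#0 VA=0x20042219417 (r,kernel):
  [0] read 0x31 idx=4: raw=0x32007 flags P=1 W=1 U=1 S=0
  [1] read 0x32 idx=1: raw=0x35007 flags P=1 W=1 U=1 S=0
  [2] read 0x35 idx=17: raw=0x36007 flags P=1 W=1 U=1 S=0
  [3] read 0x36 idx=25: raw=0x37007 flags P=1 W=1 U=1 S=0
  ✓ 0x37417  — 4 lookups
#1 VA=0x78340000A04 (w,kernel):
  [0] read 0x31 idx=15: raw=0x38007 flags P=1 W=1 U=1 S=0
  [1] read 0x38 idx=13: raw=0x39087 flags P=1 W=1 U=1 S=1
  ✓ 0x39A04 (huge @L1)  — 2 lookups

Access #0 fault: NONE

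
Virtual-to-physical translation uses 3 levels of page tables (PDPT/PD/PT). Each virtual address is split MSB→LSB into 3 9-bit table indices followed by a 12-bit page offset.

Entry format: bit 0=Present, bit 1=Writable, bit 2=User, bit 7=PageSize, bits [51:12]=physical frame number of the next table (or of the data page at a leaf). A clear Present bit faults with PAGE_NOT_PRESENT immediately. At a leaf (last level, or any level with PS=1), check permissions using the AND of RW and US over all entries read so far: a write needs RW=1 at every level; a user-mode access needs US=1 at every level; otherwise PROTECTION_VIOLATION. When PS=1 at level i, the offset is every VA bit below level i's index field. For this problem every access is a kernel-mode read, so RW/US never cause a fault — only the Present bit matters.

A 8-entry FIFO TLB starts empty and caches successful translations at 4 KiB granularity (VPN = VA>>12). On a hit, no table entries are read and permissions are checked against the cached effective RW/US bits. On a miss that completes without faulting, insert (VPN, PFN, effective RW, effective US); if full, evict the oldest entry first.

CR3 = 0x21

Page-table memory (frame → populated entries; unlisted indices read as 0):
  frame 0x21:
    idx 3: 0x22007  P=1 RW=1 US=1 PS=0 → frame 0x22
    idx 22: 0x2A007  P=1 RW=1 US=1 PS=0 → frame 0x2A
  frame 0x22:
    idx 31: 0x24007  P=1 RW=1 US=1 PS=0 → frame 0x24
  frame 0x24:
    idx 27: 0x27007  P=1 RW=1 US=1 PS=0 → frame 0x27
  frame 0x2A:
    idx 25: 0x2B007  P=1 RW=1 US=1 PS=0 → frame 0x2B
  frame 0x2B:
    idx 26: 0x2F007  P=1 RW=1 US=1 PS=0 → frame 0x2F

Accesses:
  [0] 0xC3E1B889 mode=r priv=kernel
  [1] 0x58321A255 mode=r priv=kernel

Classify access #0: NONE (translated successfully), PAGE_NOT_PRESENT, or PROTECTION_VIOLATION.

Per-access translation:
#0 VA=0xC3E1B889 (r,kernel):
  [0] read 0x21 idx=3: raw=0x22007 flags P=1 W=1 U=1 S=0
  [1] read 0x22 idx=31: raw=0x24007 flags P=1 W=1 U=1 S=0
  [2] read 0x24 idx=27: raw=0x27007 flags P=1 W=1 U=1 S=0
  → PA=0x27889  (3 entries read)
#1 VA=0x58321A255 (r,kernel):
  [0] read 0x21 idx=22: raw=0x2A007 flags P=1 W=1 U=1 S=0
  [1] read 0x2A idx=25: raw=0x2B007 flags P=1 W=1 U=1 S=0
  [2] read 0x2B idx=26: raw=0x2F007 flags P=1 W=1 U=1 S=0
  → PA=0x2F255  (3 entries read)

Access #0 fault: NONE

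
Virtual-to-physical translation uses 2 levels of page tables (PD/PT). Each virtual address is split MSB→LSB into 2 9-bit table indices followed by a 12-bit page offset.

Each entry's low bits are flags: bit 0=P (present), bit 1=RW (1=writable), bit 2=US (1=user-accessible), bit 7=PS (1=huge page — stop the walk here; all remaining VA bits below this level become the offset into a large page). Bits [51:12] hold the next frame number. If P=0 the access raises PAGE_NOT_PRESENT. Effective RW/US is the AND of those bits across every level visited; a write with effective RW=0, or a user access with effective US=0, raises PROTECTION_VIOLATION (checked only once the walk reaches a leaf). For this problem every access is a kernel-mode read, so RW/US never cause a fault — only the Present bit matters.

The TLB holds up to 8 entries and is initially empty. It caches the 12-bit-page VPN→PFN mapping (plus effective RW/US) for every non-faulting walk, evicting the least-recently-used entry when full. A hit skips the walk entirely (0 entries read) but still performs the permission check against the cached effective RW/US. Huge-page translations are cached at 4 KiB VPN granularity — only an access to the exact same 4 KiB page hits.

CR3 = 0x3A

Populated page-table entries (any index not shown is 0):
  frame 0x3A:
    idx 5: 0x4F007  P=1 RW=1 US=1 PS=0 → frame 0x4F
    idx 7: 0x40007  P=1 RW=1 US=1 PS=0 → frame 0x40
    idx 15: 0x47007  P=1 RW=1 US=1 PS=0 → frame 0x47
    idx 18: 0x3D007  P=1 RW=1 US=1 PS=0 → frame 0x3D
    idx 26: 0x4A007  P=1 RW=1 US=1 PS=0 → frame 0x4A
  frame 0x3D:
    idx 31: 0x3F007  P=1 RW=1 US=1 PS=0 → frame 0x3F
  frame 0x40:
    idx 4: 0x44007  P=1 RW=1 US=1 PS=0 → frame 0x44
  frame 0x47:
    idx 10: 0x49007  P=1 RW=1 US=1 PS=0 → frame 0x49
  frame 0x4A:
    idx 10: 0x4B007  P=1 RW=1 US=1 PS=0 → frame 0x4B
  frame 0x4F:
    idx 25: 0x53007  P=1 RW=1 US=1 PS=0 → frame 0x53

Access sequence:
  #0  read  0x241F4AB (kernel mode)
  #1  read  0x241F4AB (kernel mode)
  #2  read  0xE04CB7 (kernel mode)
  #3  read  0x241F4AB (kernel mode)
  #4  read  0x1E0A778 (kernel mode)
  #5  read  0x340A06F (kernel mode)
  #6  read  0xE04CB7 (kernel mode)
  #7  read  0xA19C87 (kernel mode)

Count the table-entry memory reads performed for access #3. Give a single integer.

Walk each access:
#0 VA=0x241F4AB (r,kernel):
  [0] read 0x3A idx=18: raw=0x3D007 flags P=1 W=1 U=1 S=0
  [1] read 0x3D idx=31: raw=0x3F007 flags P=1 W=1 U=1 S=0
  ✓ 0x3F4AB  — 2 lookups
#1 VA=0x241F4AB (r,kernel):
  TLB hit vpn=0x241F → PA=0x3F4AB
#2 VA=0xE04CB7 (r,kernel):
  [0] read 0x3A idx=7: raw=0x40007 flags P=1 W=1 U=1 S=0
  [1] read 0x40 idx=4: raw=0x44007 flags P=1 W=1 U=1 S=0
  ✓ 0x44CB7  — 2 lookups
#3 VA=0x241F4AB (r,kernel):
  TLB hit vpn=0x241F → PA=0x3F4AB
#4 VA=0x1E0A778 (r,kernel):
  [0] read 0x3A idx=15: raw=0x47007 flags P=1 W=1 U=1 S=0
  [1] read 0x47 idx=10: raw=0x49007 flags P=1 W=1 U=1 S=0
  ✓ 0x49778  — 2 lookups
#5 VA=0x340A06F (r,kernel):
  [0] read 0x3A idx=26: raw=0x4A007 flags P=1 W=1 U=1 S=0
  [1] read 0x4A idx=10: raw=0x4B007 flags P=1 W=1 U=1 S=0
  ✓ 0x4B06F  — 2 lookups
#6 VA=0xE04CB7 (r,kernel):
  TLB hit vpn=0xE04 → PA=0x44CB7
#7 VA=0xA19C87 (r,kernel):
  [0] read 0x3A idx=5: raw=0x4F007 flags P=1 W=1 U=1 S=0
  [1] read 0x4F idx=25: raw=0x53007 flags P=1 W=1 U=1 S=0
  ✓ 0x53C87  — 2 lookups

Entries read for #3: 0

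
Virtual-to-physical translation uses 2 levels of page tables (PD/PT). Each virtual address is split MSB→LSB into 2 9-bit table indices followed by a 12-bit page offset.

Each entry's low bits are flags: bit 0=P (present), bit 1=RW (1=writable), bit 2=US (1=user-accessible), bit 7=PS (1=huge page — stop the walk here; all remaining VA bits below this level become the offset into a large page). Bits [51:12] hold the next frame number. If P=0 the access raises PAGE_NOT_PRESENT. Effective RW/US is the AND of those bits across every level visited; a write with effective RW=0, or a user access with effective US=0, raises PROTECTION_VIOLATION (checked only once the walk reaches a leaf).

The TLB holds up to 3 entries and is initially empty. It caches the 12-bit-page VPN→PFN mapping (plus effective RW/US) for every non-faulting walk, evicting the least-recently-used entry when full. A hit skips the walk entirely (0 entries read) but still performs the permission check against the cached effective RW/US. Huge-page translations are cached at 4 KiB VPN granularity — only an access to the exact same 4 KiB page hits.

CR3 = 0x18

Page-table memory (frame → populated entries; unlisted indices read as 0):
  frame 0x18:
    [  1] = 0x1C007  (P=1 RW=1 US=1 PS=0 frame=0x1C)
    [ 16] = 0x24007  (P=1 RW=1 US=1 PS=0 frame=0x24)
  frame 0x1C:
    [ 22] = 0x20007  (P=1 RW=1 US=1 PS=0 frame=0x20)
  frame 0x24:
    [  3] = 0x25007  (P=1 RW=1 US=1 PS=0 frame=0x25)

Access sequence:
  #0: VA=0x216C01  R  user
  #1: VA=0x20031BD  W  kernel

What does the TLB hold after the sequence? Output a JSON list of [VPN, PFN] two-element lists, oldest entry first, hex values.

Walk each access:
#0 VA=0x216C01 (r,user):
  [0] read 0x18 idx=1: raw=0x1C007 flags P=1 W=1 U=1 S=0
  [1] read 0x1C idx=22: raw=0x20007 flags P=1 W=1 U=1 S=0
  → PA=0x20C01  (2 entries read)
#1 VA=0x20031BD (w,kernel):
  [0] read 0x18 idx=16: raw=0x24007 flags P=1 W=1 U=1 S=0
  [1] read 0x24 idx=3: raw=0x25007 flags P=1 W=1 U=1 S=0
  → PA=0x251BD  (2 entries read)

TLB: [["0x216", "0x20"], ["0x2003", "0x25"]]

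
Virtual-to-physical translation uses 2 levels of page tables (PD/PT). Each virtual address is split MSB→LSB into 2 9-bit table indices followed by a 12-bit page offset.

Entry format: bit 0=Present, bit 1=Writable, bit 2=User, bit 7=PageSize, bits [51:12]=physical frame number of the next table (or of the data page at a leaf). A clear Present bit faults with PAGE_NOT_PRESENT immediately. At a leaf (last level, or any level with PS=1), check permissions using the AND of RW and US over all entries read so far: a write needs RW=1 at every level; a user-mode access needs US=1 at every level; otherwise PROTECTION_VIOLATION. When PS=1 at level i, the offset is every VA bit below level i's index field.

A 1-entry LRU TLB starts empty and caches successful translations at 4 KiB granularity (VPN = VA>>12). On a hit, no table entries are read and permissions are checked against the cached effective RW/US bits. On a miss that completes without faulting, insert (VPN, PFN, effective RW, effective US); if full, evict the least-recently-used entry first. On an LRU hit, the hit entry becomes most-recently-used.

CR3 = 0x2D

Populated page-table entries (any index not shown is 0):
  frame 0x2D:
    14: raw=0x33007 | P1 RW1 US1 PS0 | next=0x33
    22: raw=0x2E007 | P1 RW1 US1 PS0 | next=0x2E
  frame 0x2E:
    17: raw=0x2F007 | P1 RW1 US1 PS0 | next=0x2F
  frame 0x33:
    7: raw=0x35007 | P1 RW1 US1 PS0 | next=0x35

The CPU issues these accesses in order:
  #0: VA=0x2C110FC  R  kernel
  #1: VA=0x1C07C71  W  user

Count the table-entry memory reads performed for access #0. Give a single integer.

Trace:
#0 VA=0x2C110FC (r,kernel):
  L0 @0x2D[22] → 0x2E007  P=1,RW=1,US=1,PS=0
  L1 @0x2E[17] → 0x2F007  P=1,RW=1,US=1,PS=0
  ⇒ phys 0x2F0FC  [2 reads]
#1 VA=0x1C07C71 (w,user):
  L0 @0x2D[14] → 0x33007  P=1,RW=1,US=1,PS=0
  L1 @0x33[7] → 0x35007  P=1,RW=1,US=1,PS=0
  ⇒ phys 0x35C71  [2 reads]

Entries read for #0: 2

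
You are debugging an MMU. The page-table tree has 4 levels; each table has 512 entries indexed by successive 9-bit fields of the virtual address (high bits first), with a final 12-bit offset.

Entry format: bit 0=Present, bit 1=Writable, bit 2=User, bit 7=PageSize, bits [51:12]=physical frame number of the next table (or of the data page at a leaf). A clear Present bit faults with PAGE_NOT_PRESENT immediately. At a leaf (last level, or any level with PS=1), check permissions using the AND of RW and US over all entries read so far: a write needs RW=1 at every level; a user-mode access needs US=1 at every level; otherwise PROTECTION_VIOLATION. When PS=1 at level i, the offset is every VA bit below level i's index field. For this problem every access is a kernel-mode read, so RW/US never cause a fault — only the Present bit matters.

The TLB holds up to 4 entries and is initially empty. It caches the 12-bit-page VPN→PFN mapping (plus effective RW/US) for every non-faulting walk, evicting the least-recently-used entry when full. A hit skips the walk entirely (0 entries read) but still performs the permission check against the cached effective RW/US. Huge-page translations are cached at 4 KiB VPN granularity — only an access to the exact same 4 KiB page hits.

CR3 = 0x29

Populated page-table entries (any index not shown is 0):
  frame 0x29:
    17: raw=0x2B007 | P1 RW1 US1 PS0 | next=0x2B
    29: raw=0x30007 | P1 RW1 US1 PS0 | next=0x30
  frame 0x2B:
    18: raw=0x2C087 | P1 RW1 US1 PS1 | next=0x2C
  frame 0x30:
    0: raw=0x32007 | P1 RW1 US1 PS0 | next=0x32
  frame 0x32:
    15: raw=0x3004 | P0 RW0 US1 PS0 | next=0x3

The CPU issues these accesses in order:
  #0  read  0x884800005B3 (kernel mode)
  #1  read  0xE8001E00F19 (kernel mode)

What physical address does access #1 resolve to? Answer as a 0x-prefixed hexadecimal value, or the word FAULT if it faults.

Per-access translation:
#0 VA=0x884800005B3 (r,kernel):
  L0: frame=0x29 idx=17 entry=0x2B007 [P=1 RW=1 US=1 PS=0]
  L1: frame=0x2B idx=18 entry=0x2C087 [P=1 RW=1 US=1 PS=1]
  → PA=0x2C5B3 (huge @L1)  (2 entries read)
#1 VA=0xE8001E00F19 (r,kernel):
  L0: frame=0x29 idx=29 entry=0x30007 [P=1 RW=1 US=1 PS=0]
  L1: frame=0x30 idx=0 entry=0x32007 [P=1 RW=1 US=1 PS=0]
  L2: frame=0x32 idx=15 entry=0x3004 [P=0 RW=0 US=1 PS=0]
  ✗ PAGE_NOT_PRESENT  [3 reads]

Access #1 PA: FAULT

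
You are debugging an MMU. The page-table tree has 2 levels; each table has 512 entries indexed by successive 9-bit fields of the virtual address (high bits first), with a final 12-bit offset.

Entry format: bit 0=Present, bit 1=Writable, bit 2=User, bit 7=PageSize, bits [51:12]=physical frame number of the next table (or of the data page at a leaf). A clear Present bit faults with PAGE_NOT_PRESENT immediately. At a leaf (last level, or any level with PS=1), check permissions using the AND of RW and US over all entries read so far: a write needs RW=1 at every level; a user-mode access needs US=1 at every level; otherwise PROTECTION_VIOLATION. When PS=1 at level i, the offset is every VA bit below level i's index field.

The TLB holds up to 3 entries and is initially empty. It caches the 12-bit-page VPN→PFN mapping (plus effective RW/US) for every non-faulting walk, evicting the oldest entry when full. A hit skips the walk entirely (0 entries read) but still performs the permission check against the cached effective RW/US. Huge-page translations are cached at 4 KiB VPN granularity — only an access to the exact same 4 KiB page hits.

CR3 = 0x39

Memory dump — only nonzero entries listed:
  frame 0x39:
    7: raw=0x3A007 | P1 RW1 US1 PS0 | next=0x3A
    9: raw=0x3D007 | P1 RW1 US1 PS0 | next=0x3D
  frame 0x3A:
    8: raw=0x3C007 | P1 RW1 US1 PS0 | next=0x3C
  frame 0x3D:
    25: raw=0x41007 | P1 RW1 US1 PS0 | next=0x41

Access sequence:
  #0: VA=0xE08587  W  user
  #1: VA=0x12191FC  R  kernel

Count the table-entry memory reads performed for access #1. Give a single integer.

Trace:
#0 VA=0xE08587 (w,user):
  [0] read 0x39 idx=7: raw=0x3A007 flags P=1 W=1 U=1 S=0
  [1] read 0x3A idx=8: raw=0x3C007 flags P=1 W=1 U=1 S=0
  ⇒ phys 0x3C587  [2 reads]
#1 VA=0x12191FC (r,kernel):
  [0] read 0x39 idx=9: raw=0x3D007 flags P=1 W=1 U=1 S=0
  [1] read 0x3D idx=25: raw=0x41007 flags P=1 W=1 U=1 S=0
  ⇒ phys 0x411FC  [2 reads]

Entries read for #1: 2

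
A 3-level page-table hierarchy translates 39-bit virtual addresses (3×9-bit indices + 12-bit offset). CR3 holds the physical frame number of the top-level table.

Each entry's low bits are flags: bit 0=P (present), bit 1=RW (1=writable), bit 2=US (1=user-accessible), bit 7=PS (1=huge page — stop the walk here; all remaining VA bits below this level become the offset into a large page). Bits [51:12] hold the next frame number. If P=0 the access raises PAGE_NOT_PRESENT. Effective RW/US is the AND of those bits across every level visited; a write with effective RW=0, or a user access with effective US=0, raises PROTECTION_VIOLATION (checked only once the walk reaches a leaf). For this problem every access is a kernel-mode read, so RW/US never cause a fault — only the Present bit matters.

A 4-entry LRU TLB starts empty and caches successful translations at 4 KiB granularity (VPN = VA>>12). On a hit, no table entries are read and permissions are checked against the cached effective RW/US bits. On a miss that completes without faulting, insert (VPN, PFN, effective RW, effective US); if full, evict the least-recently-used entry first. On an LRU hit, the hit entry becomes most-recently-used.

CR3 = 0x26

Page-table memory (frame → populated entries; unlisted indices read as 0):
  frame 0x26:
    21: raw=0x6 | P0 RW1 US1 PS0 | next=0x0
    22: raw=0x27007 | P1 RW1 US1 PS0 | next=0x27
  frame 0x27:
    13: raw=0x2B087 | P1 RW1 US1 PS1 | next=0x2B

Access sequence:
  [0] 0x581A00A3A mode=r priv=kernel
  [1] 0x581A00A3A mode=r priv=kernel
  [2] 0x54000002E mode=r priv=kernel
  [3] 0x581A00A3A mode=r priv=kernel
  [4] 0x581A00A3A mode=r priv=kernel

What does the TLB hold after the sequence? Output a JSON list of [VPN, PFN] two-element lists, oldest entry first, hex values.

Per-access translation:
#0 VA=0x581A00A3A (r,kernel):
  lvl0: tbl 0x26, slot 22 ⇒ 0x27007 (P1/RW1/US1/PS0)
  lvl1: tbl 0x27, slot 13 ⇒ 0x2B087 (P1/RW1/US1/PS1)
  ⇒ phys 0x2BA3A (huge @L1)  [2 reads]
#1 VA=0x581A00A3A (r,kernel):
  TLB hit vpn=0x581A00 → PA=0x2BA3A
#2 VA=0x54000002E (r,kernel):
  lvl0: tbl 0x26, slot 21 ⇒ 0x6 (P0/RW1/US1/PS0)
  ✗ PAGE_NOT_PRESENT  [1 reads]
#3 VA=0x581A00A3A (r,kernel):
  TLB hit vpn=0x581A00 → PA=0x2BA3A
#4 VA=0x581A00A3A (r,kernel):
  TLB hit vpn=0x581A00 → PA=0x2BA3A

TLB: [["0x581A00", "0x2B"]]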